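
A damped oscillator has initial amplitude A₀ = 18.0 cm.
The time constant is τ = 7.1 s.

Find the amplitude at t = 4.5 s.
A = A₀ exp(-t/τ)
A = A₀ exp(−t/τ) = 18.0×exp(−4.5/7.1) = 9.55 cm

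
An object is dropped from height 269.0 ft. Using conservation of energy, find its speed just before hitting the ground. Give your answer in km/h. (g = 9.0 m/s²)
mgh = ½mv² → v = √(2gh) = √(2×9.0×81.99) = 38.42 m/s = 138.3 km/h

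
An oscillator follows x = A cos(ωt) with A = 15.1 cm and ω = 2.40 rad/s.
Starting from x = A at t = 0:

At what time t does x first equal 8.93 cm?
cos(ωt) = x/A = 8.93/15.1 = 0.5914
ωt = arccos(0.5914) = 0.938 rad
t = 0.938/2.4 = 0.3908 s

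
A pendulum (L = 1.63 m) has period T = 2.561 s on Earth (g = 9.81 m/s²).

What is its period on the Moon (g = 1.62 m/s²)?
T = 2π√(L/g), so T_moon/T_earth = √(g_earth/g_moon)
T_moon = 2π√(1.63/1.62) = 6.303 s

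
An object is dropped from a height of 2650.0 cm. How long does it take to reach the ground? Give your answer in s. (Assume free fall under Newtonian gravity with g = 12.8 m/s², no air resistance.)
t = √(2h/g) (with unit conversion) = 2.035 s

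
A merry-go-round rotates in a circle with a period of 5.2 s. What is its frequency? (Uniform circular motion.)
f = 1/T = 1/5.2 = 0.1923 Hz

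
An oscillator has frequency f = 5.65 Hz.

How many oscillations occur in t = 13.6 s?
n = f×t = 5.65×13.6 = 76.84 oscillations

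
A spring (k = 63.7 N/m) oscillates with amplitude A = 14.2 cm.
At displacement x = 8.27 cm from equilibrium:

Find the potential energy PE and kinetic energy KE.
E_total = ½kA² = ½×63.7×(0.142)² = 0.6422 J
PE = ½kx² = ½×63.7×(0.0827)² = 0.2178 J
KE = E_total − PE = 0.4244 J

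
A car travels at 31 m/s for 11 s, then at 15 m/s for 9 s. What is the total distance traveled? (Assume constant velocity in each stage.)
d₁ = v₁t₁ = 31 × 11 = 341 m
d₂ = v₂t₂ = 15 × 9 = 135 m
d_total = 341 + 135 = 476 m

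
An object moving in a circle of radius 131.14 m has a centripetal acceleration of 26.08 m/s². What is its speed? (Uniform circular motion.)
v = √(a_c × r) = √(26.08 × 131.14) = 58.48 m/s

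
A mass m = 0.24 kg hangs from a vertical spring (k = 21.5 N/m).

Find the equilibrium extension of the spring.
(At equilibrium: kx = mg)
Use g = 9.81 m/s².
x_eq = mg/k = 0.24×9.81/21.5 = 0.1095 m = 10.95 cm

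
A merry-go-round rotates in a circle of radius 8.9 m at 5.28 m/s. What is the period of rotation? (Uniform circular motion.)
T = 2πr/v = 2π×8.9/5.28 = 10.59 s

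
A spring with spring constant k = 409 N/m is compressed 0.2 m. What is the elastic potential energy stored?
PE = ½kx² = ½×409×0.2² = 8.18 J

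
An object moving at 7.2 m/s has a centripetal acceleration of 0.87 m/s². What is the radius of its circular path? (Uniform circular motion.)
r = v²/a_c = 7.2²/0.87 = 59.59 m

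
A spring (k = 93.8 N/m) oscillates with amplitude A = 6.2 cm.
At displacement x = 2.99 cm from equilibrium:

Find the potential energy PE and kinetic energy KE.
E_total = ½kA² = ½×93.8×(0.062)² = 0.1803 J
PE = ½kx² = ½×93.8×(0.0299)² = 0.04193 J
KE = E_total − PE = 0.1384 J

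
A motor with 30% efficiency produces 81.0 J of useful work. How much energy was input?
W_in = W_out/η = 81.0/0.3 = 270.0 J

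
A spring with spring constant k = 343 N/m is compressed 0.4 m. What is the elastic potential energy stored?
PE = ½kx² = ½×343×0.4² = 27.44 J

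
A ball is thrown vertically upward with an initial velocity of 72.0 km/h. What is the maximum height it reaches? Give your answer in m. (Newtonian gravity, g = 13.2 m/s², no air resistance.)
h_max = v₀²/(2g) (with unit conversion) = 15.15 m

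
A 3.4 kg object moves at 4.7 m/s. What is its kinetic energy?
KE = ½mv² = ½×3.4×4.7² = 37.553 J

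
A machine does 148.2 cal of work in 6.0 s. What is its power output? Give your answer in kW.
P = W/t = 620.1 J / 6 s = 103.3 W = 0.1033 kW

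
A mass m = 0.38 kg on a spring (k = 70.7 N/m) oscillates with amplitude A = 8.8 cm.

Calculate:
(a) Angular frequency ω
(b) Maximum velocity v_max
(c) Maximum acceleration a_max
ω = √(k/m) = √(70.7/0.38) = 13.64 rad/s
v_max = ωA = 13.64×0.088 = 1.2 m/s
a_max = ω²A = 13.64²×0.088 = 16.37 m/s²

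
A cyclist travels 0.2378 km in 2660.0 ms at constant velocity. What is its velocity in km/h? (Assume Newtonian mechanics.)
v = d/t (with unit conversion) = 321.8 km/h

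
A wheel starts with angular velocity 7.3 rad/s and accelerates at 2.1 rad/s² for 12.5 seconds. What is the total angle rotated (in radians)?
θ = ω₀t + ½αt² = 7.3×12.5 + ½×2.1×12.5² = 255.31 rad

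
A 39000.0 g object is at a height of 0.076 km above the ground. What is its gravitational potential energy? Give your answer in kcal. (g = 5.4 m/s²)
PE = mgh = 39 kg × 5.4 m/s² × 76 m = 1.601e+04 J = 3.825 kcal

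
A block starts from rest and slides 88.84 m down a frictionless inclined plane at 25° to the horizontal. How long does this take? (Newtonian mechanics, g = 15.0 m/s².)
a = g sin(θ) = 15.0 × sin(25°) = 6.34 m/s²
t = √(2d/a) = √(2 × 88.84 / 6.34) = 5.29 s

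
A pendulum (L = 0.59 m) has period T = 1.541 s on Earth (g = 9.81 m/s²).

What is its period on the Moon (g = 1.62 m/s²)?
T = 2π√(L/g), so T_moon/T_earth = √(g_earth/g_moon)
T_moon = 2π√(0.59/1.62) = 3.792 s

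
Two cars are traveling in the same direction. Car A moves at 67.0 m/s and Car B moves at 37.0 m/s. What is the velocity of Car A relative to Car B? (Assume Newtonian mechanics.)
v_rel = v_A - v_B = 67.0 - 37.0 = 30.0 m/s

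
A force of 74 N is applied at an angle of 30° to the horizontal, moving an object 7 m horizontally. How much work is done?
W = Fd cosθ = 74×7×cos(30°) = 448.6 J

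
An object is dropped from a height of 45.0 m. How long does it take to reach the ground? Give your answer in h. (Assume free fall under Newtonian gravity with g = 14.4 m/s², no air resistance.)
t = √(2h/g) (with unit conversion) = 0.0006944 h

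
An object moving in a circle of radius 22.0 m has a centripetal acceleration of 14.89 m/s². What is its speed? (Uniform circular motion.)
v = √(a_c × r) = √(14.89 × 22.0) = 18.1 m/s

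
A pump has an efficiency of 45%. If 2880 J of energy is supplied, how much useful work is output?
W_out = η × W_in = 0.45 × 2880 = 1296.0 J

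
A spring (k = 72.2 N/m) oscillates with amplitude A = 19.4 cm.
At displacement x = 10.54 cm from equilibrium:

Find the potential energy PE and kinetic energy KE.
E_total = ½kA² = ½×72.2×(0.194)² = 1.359 J
PE = ½kx² = ½×72.2×(0.1054)² = 0.401 J
KE = E_total − PE = 0.9576 J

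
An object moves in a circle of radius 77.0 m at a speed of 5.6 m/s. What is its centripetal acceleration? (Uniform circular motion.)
a_c = v²/r = 5.6²/77.0 = 31.36/77.0 = 0.41 m/s²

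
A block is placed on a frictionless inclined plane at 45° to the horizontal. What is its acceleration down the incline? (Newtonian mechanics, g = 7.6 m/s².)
a = g sin(θ) = 7.6 × sin(45°) = 7.6 × 0.7071 = 5.37 m/s²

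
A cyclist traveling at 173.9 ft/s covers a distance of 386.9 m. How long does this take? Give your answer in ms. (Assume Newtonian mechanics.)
t = d/v (with unit conversion) = 7299.0 ms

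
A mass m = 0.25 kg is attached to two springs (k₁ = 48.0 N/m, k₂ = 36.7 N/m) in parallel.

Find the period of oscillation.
k_eq = k₁+k₂ = 84.7 N/m
T = 2π√(m/k_eq) = 2π√(0.25/84.7) = 0.3414 s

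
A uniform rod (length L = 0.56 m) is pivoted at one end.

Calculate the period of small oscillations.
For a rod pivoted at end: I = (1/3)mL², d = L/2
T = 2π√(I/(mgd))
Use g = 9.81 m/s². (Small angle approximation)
I/m = (1/3)L² = 0.1045 m²; d = L/2 = 0.28 m
T = 2π√(I/(mgd)) = 2π√(0.1045/(9.81×0.28)) = 1.226 s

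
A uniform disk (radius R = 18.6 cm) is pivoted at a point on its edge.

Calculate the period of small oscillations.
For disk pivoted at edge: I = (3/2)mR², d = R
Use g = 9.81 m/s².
I/m = (3/2)R² = 0.05189 m²; d = R = 0.186 m
T = 2π√((3/2)R²/(gR)) = 2π√(3R/(2g)) = 1.06 s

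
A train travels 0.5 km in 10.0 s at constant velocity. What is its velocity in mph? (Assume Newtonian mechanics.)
v = d/t (with unit conversion) = 111.8 mph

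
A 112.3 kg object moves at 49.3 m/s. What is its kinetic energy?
KE = ½mv² = ½×112.3×49.3² = 136472.0 J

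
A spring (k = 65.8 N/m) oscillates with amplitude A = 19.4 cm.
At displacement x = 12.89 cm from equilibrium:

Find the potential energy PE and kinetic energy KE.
E_total = ½kA² = ½×65.8×(0.194)² = 1.238 J
PE = ½kx² = ½×65.8×(0.1289)² = 0.5466 J
KE = E_total − PE = 0.6916 J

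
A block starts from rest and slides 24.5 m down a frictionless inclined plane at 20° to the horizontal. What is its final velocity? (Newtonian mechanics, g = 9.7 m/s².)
a = g sin(θ) = 9.7 × sin(20°) = 3.32 m/s²
v = √(2ad) = √(2 × 3.32 × 24.5) = 12.75 m/s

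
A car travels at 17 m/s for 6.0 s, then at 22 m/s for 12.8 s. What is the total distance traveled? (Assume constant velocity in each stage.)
d₁ = v₁t₁ = 17 × 6.0 = 102 m
d₂ = v₂t₂ = 22 × 12.8 = 281.6 m
d_total = 102 + 281.6 = 383.6 m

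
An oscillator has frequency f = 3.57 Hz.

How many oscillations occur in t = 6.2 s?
n = f×t = 3.57×6.2 = 22.13 oscillations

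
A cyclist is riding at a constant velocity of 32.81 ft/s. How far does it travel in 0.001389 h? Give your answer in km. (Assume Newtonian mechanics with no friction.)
d = vt (with unit conversion) = 0.05001 km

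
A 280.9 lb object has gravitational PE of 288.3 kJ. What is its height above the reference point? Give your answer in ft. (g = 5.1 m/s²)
PE = mgh → h = PE/(mg) = 2.883e+05 J / (127.4 kg × 5.1 m/s²) = 443.7 m = 1456.0 ft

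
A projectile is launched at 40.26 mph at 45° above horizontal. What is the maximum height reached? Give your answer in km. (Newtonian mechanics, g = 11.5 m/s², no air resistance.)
H = v₀²sin²(θ)/(2g) (with unit conversion) = 0.007042 km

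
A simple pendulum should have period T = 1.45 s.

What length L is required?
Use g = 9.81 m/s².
T = 2π√(L/g) → L = g(T/2π)² = 9.81×(1.45/2π)² = 0.5225 m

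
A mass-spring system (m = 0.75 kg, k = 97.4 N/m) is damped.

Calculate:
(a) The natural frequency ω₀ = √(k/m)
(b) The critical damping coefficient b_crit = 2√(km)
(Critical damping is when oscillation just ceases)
ω₀ = √(k/m) = √(97.4/0.75) = 11.4 rad/s
b_crit = 2√(km) = 2√(97.4×0.75) = 17.09 kg/s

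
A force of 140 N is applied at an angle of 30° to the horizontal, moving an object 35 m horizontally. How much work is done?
W = Fd cosθ = 140×35×cos(30°) = 4243.5 J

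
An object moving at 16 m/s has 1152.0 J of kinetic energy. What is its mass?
KE = ½mv² → m = 2KE/v² = 2×1152.0/16² = 9.0 kg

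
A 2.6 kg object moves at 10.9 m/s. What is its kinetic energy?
KE = ½mv² = ½×2.6×10.9² = 154.453 J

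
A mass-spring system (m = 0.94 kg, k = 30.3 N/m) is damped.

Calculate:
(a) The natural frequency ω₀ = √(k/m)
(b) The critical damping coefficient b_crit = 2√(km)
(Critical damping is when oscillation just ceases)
ω₀ = √(k/m) = √(30.3/0.94) = 5.678 rad/s
b_crit = 2√(km) = 2√(30.3×0.94) = 10.67 kg/s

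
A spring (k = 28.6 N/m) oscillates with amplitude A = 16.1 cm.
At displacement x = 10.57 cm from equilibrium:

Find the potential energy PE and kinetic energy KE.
E_total = ½kA² = ½×28.6×(0.161)² = 0.3707 J
PE = ½kx² = ½×28.6×(0.1057)² = 0.1598 J
KE = E_total − PE = 0.2109 J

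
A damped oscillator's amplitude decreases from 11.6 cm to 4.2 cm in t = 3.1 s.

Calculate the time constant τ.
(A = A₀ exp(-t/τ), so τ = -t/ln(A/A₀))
A/A₀ = 4.2/11.6 = 0.3621; ln(A/A₀) = -1.016
τ = −t/ln(A/A₀) = −3.1/-1.016 = 3.051 s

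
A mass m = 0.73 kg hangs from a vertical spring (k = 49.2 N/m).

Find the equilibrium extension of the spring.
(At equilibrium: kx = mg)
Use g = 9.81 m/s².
x_eq = mg/k = 0.73×9.81/49.2 = 0.1456 m = 14.56 cm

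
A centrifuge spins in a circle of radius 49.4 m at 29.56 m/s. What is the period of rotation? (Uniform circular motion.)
T = 2πr/v = 2π×49.4/29.56 = 10.5 s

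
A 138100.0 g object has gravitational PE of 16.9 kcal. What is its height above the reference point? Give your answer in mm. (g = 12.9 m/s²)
PE = mgh → h = PE/(mg) = 7.071e+04 J / (138.1 kg × 12.9 m/s²) = 39.69 m = 39690.0 mm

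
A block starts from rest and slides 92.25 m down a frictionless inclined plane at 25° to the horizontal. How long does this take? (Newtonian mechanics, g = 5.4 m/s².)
a = g sin(θ) = 5.4 × sin(25°) = 2.28 m/s²
t = √(2d/a) = √(2 × 92.25 / 2.28) = 8.99 s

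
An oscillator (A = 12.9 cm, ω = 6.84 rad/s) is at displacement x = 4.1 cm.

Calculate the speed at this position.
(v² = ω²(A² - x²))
v = ω√(A² − x²) = 6.84×√(0.129² − 0.041²) = 0.8366 m/s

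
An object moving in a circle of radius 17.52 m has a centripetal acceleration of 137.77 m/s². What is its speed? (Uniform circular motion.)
v = √(a_c × r) = √(137.77 × 17.52) = 49.13 m/s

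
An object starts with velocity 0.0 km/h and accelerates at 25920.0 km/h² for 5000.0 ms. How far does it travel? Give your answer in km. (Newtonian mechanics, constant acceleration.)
d = v₀t + ½at² (with unit conversion) = 0.025 km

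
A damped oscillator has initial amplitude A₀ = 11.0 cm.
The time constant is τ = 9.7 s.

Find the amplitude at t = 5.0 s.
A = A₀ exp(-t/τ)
A = A₀ exp(−t/τ) = 11.0×exp(−5.0/9.7) = 6.569 cm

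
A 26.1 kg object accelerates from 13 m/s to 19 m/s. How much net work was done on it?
W_net = ΔKE = ½m(v₂² − v₁²) = ½×26.1×(19² − 13²) = 2505.6 J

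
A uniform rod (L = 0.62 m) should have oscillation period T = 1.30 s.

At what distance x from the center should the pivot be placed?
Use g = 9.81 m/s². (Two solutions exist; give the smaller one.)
T = 2π√((L²/12 + x²)/(gx)). Let c = T²g/(4π²) = 0.4199.
x² − cx + L²/12 = 0 → x = (c − √(c² − L²/3))/2 = 0.1002 m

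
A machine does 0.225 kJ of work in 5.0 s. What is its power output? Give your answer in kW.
P = W/t = 225 J / 5 s = 45 W = 0.045 kW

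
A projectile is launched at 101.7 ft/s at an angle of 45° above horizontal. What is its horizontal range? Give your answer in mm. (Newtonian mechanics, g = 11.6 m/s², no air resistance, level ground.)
R = v₀² sin(2θ) / g (with unit conversion) = 82830.0 mm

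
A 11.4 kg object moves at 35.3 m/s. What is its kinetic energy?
KE = ½mv² = ½×11.4×35.3² = 7102.713 J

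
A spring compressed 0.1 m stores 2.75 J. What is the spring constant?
PE = ½kx² → k = 2PE/x² = 2×2.75/0.1² = 550.0 N/m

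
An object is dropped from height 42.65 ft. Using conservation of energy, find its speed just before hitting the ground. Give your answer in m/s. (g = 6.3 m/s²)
mgh = ½mv² → v = √(2gh) = √(2×6.3×13) = 12.8 m/s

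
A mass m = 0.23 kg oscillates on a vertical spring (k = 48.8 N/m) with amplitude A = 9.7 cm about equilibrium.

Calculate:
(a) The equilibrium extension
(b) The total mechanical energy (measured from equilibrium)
x_eq = mg/k = 0.23×9.81/48.8 = 0.04624 m = 4.624 cm
E = ½kA² = ½×48.8×(0.097)² = 0.2296 J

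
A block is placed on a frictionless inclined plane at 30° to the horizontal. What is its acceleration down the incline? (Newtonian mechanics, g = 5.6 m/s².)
a = g sin(θ) = 5.6 × sin(30°) = 5.6 × 0.5 = 2.8 m/s²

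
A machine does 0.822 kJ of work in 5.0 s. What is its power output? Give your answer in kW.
P = W/t = 822 J / 5 s = 164.4 W = 0.1644 kW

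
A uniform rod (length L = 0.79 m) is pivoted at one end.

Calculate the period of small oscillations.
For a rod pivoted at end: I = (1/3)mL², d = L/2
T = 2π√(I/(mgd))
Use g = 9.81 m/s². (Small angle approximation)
I/m = (1/3)L² = 0.208 m²; d = L/2 = 0.395 m
T = 2π√(I/(mgd)) = 2π√(0.208/(9.81×0.395)) = 1.456 s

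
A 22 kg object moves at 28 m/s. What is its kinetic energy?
KE = ½mv² = ½×22×28² = 8624.0 J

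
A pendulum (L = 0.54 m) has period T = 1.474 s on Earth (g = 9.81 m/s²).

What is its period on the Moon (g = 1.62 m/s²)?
T = 2π√(L/g), so T_moon/T_earth = √(g_earth/g_moon)
T_moon = 2π√(0.54/1.62) = 3.628 s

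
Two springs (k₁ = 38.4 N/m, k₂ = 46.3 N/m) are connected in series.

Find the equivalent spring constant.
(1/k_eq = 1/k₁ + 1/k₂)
1/k_eq = 1/38.4 + 1/46.3 = 0.04764; k_eq = 20.99 N/m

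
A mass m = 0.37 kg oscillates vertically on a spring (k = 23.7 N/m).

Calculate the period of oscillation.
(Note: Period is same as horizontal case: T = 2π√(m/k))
T = 2π√(m/k) = 2π√(0.37/23.7) = 0.7851 s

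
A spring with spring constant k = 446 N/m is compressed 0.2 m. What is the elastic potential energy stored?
PE = ½kx² = ½×446×0.2² = 8.92 J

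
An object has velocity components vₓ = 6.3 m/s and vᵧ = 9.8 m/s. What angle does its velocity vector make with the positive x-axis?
θ = arctan(vᵧ/vₓ) = arctan(9.8/6.3) = 57.26°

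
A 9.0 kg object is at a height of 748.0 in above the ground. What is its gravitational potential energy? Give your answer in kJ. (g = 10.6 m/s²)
PE = mgh = 9 kg × 10.6 m/s² × 19 m = 1813 J = 1.813 kJ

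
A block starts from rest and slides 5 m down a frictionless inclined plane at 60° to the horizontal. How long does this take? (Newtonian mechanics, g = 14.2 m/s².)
a = g sin(θ) = 14.2 × sin(60°) = 12.3 m/s²
t = √(2d/a) = √(2 × 5 / 12.3) = 0.9 s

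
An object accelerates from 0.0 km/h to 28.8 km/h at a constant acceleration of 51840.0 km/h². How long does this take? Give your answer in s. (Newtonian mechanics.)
t = (v - v₀)/a (with unit conversion) = 2.0 s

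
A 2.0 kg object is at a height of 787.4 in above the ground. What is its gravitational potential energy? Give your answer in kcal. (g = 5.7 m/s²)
PE = mgh = 2 kg × 5.7 m/s² × 20 m = 228 J = 0.05449 kcal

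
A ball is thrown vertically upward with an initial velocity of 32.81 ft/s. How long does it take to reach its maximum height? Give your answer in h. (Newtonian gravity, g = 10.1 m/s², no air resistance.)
t_up = v₀/g (with unit conversion) = 0.000275 h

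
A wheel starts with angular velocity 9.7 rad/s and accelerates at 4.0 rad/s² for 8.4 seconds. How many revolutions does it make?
θ = ω₀t + ½αt² = 9.7×8.4 + ½×4.0×8.4² = 222.6 rad
Revolutions = θ/(2π) = 222.6/(2π) = 35.43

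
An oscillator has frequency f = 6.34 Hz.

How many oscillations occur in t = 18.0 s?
n = f×t = 6.34×18.0 = 114.1 oscillations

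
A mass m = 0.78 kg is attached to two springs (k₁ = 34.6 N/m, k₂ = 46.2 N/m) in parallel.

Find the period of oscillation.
k_eq = k₁+k₂ = 80.8 N/m
T = 2π√(m/k_eq) = 2π√(0.78/80.8) = 0.6173 s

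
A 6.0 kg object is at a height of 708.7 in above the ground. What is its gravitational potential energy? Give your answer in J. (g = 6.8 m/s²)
PE = mgh = 6 kg × 6.8 m/s² × 18 m = 734.4 J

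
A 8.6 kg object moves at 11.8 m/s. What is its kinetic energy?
KE = ½mv² = ½×8.6×11.8² = 598.732 J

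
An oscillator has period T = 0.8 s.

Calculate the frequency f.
f = 1/T = 1/0.8 = 1.25 Hz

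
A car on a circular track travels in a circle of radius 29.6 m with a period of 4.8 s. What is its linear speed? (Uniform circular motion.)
v = 2πr/T = 2π×29.6/4.8 = 38.75 m/s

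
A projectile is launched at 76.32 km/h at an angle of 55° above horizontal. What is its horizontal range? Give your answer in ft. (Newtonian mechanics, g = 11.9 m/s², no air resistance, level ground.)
R = v₀² sin(2θ) / g (with unit conversion) = 116.4 ft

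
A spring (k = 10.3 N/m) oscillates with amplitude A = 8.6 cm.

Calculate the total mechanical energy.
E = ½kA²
E = ½kA² = ½×10.3×(0.086)² = 0.03809 J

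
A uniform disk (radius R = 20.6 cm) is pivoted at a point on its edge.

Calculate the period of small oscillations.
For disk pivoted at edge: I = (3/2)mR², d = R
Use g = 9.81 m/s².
I/m = (3/2)R² = 0.06365 m²; d = R = 0.206 m
T = 2π√((3/2)R²/(gR)) = 2π√(3R/(2g)) = 1.115 s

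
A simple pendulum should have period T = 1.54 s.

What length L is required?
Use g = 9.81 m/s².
T = 2π√(L/g) → L = g(T/2π)² = 9.81×(1.54/2π)² = 0.5893 m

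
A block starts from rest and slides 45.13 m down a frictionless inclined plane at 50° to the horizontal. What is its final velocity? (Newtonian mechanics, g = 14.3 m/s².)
a = g sin(θ) = 14.3 × sin(50°) = 10.95 m/s²
v = √(2ad) = √(2 × 10.95 × 45.13) = 31.44 m/s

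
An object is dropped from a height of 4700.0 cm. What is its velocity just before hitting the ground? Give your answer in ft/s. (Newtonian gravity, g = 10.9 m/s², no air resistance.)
v = √(2gh) (with unit conversion) = 105.0 ft/s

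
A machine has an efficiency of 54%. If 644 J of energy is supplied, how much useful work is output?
W_out = η × W_in = 0.54 × 644 = 347.76 J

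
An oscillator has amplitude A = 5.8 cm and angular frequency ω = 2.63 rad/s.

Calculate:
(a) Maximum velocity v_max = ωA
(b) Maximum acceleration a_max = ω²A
v_max = ωA = 2.63×0.058 = 0.1525 m/s
a_max = ω²A = 2.63²×0.058 = 0.4012 m/s²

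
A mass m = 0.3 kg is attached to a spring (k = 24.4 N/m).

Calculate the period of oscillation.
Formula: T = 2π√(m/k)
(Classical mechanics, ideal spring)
T = 2π√(m/k) = 2π√(0.3/24.4) = 0.6967 s; f = 1/T = 1.435 Hz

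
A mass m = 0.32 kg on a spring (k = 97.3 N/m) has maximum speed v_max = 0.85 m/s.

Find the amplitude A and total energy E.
½mv²_max = ½kA² → A = v_max√(m/k) = 0.85×√(0.32/97.3) = 0.04875 m = 4.875 cm
E = ½mv²_max = ½×0.32×0.85² = 0.1156 J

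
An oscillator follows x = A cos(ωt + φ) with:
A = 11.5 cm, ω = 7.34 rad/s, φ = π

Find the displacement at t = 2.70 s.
x = A cos(ωt + φ) = 11.5×cos(7.34×2.7 + π) = -6.516 cm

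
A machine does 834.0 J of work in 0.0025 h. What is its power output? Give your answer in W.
P = W/t = 834 J / 9 s = 92.67 W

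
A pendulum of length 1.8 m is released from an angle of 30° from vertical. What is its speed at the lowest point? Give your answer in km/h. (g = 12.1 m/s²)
h = L(1 − cosθ) = 1.8×(1 − cos30°) = 0.2412 m
v = √(2gh) = √(2×12.1×0.2412) = 2.416 m/s = 8.697 km/h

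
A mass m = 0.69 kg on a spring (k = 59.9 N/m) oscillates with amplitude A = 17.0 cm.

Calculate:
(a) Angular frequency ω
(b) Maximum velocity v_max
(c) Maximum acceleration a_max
ω = √(k/m) = √(59.9/0.69) = 9.317 rad/s
v_max = ωA = 9.317×0.17 = 1.584 m/s
a_max = ω²A = 9.317²×0.17 = 14.76 m/s²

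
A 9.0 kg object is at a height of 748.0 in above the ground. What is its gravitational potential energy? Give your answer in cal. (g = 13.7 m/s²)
PE = mgh = 9 kg × 13.7 m/s² × 19 m = 2343 J = 559.9 cal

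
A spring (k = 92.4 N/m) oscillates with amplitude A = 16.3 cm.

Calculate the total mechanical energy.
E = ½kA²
E = ½kA² = ½×92.4×(0.163)² = 1.227 J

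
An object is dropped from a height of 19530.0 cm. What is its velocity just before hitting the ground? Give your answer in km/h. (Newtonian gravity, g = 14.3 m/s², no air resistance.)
v = √(2gh) (with unit conversion) = 269.1 km/h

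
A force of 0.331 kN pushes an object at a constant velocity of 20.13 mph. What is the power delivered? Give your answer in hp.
P = Fv = 331 N × 8.999 m/s = 2979 W = 3.994 hp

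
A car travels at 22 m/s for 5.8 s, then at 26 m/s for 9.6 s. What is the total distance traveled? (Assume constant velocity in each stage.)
d₁ = v₁t₁ = 22 × 5.8 = 127.6 m
d₂ = v₂t₂ = 26 × 9.6 = 249.6 m
d_total = 127.6 + 249.6 = 377.2 m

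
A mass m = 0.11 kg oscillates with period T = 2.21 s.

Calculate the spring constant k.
T = 2π√(m/k) → k = m(2π/T)² = 0.11×(2π/2.21)² = 0.8891 N/m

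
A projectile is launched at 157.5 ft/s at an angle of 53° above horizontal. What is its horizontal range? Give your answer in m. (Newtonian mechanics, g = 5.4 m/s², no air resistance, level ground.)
R = v₀² sin(2θ) / g (with unit conversion) = 410.2 m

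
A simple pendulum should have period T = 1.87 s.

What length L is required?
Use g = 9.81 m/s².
T = 2π√(L/g) → L = g(T/2π)² = 9.81×(1.87/2π)² = 0.8689 m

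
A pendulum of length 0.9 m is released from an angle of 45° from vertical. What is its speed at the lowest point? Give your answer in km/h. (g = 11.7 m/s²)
h = L(1 − cosθ) = 0.9×(1 − cos45°) = 0.2636 m
v = √(2gh) = √(2×11.7×0.2636) = 2.484 m/s = 8.941 km/h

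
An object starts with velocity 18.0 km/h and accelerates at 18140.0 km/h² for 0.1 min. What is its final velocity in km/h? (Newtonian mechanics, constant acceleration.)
v = v₀ + at (with unit conversion) = 48.23 km/h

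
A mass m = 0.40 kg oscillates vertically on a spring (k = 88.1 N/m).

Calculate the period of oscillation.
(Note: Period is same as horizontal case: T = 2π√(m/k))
T = 2π√(m/k) = 2π√(0.4/88.1) = 0.4234 s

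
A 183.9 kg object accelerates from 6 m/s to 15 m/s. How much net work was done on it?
W_net = ΔKE = ½m(v₂² − v₁²) = ½×183.9×(15² − 6²) = 17378.55 J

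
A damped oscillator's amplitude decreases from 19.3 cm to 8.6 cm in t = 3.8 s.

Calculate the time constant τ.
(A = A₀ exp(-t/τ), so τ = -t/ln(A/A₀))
A/A₀ = 8.6/19.3 = 0.4456; ln(A/A₀) = -0.8083
τ = −t/ln(A/A₀) = −3.8/-0.8083 = 4.701 s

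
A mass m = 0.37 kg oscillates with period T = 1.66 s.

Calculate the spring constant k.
T = 2π√(m/k) → k = m(2π/T)² = 0.37×(2π/1.66)² = 5.301 N/m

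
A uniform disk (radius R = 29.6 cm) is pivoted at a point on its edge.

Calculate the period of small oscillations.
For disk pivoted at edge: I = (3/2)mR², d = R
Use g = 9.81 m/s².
I/m = (3/2)R² = 0.1314 m²; d = R = 0.296 m
T = 2π√((3/2)R²/(gR)) = 2π√(3R/(2g)) = 1.337 s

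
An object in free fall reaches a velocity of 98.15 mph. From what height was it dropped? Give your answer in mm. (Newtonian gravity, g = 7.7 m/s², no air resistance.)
h = v²/(2g) (with unit conversion) = 125000.0 mm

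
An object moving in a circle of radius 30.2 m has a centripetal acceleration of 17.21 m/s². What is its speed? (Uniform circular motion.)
v = √(a_c × r) = √(17.21 × 30.2) = 22.8 m/s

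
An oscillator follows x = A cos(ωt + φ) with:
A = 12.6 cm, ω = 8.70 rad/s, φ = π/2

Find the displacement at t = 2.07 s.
x = A cos(ωt + φ) = 12.6×cos(8.7×2.07 + π/2) = 9.387 cm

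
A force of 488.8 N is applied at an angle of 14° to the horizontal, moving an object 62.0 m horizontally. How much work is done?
W = Fd cosθ = 488.8×62.0×cos(14°) = 29405.0 J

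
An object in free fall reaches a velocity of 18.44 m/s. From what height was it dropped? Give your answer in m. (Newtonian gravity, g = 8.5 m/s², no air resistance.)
h = v²/(2g) = 20.0 m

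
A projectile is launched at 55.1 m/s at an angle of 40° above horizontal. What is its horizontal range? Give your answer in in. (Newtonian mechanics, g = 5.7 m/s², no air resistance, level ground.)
R = v₀² sin(2θ) / g (with unit conversion) = 20650.0 in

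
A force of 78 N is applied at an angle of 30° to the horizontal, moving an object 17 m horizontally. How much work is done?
W = Fd cosθ = 78×17×cos(30°) = 1148.3 J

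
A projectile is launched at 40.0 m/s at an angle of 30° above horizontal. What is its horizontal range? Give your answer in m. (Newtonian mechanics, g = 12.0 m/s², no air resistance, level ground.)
R = v₀² sin(2θ) / g = 115.5 m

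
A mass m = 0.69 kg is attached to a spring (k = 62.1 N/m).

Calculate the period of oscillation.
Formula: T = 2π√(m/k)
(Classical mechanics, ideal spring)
T = 2π√(m/k) = 2π√(0.69/62.1) = 0.6623 s; f = 1/T = 1.51 Hz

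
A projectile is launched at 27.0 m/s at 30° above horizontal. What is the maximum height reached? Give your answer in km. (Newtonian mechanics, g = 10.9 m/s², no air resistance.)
H = v₀²sin²(θ)/(2g) (with unit conversion) = 0.00836 km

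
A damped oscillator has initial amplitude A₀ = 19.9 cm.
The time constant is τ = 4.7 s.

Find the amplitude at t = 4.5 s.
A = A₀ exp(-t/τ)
A = A₀ exp(−t/τ) = 19.9×exp(−4.5/4.7) = 7.639 cm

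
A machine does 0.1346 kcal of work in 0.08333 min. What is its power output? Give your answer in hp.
P = W/t = 563.2 J / 5 s = 112.6 W = 0.151 hp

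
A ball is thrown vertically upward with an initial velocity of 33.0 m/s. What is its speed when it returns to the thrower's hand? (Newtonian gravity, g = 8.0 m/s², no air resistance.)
By conservation of energy, the ball returns at the same speed = 33.0 m/s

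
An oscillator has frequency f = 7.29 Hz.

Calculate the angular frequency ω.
ω = 2πf = 2π×7.29 = 45.8 rad/s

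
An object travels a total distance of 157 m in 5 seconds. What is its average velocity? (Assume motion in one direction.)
v_avg = Δd / Δt = 157 / 5 = 31.4 m/s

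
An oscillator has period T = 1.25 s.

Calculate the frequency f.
f = 1/T = 1/1.25 = 0.8 Hz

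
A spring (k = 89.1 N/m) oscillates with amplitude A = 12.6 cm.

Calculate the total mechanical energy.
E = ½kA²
E = ½kA² = ½×89.1×(0.126)² = 0.7073 J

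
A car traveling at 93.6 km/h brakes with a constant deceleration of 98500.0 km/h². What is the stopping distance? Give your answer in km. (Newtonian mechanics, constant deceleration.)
d = v₀² / (2a) (with unit conversion) = 0.04447 km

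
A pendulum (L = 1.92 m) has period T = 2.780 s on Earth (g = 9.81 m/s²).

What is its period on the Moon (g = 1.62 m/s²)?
T = 2π√(L/g), so T_moon/T_earth = √(g_earth/g_moon)
T_moon = 2π√(1.92/1.62) = 6.84 s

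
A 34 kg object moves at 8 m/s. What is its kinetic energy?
KE = ½mv² = ½×34×8² = 1088.0 J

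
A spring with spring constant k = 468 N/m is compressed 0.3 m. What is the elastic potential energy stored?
PE = ½kx² = ½×468×0.3² = 21.06 J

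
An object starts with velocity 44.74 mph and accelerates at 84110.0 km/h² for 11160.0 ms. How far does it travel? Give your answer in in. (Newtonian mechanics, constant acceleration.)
d = v₀t + ½at² (with unit conversion) = 24700.0 in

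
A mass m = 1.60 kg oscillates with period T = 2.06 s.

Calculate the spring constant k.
T = 2π√(m/k) → k = m(2π/T)² = 1.6×(2π/2.06)² = 14.88 N/m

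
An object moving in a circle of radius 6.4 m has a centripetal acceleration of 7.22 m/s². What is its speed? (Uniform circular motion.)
v = √(a_c × r) = √(7.22 × 6.4) = 6.8 m/s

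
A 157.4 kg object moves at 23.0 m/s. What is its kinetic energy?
KE = ½mv² = ½×157.4×23.0² = 41632.3 J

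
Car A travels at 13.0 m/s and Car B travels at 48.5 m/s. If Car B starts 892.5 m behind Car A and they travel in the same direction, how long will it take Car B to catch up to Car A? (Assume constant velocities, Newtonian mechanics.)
Relative speed: v_rel = 48.5 - 13.0 = 35.5 m/s
Time to catch: t = d₀/v_rel = 892.5/35.5 = 25.14 s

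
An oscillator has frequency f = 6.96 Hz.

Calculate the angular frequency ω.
ω = 2πf = 2π×6.96 = 43.73 rad/s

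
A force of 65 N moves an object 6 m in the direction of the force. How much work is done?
W = Fd = 65×6 = 390.0 J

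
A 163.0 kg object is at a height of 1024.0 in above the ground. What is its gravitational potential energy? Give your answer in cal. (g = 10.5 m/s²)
PE = mgh = 163 kg × 10.5 m/s² × 26.01 m = 4.452e+04 J = 10640.0 cal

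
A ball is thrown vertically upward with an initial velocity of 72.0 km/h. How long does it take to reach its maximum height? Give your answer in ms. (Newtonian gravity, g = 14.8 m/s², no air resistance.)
t_up = v₀/g (with unit conversion) = 1351.0 ms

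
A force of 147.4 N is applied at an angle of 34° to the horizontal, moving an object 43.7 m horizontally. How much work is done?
W = Fd cosθ = 147.4×43.7×cos(34°) = 5340.1 J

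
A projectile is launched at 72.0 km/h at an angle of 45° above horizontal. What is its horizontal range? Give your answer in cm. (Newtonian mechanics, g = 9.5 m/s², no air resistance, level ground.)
R = v₀² sin(2θ) / g (with unit conversion) = 4211.0 cm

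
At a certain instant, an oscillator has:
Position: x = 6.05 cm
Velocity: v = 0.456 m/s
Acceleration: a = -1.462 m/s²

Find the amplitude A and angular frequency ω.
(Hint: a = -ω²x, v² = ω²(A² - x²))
a = −ω²x → ω = √(|a|/x) = √(1.462/0.0605) = 4.916 rad/s
v² = ω²(A² − x²) → A = √(x² + v²/ω²) = √(0.0605² + 0.456²/4.916²) = 0.1107 m = 11.07 cm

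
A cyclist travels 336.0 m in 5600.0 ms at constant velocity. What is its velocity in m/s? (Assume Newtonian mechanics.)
v = d/t (with unit conversion) = 60.0 m/s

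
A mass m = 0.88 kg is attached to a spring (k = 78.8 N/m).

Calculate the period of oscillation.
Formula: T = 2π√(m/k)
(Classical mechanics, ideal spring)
T = 2π√(m/k) = 2π√(0.88/78.8) = 0.664 s; f = 1/T = 1.506 Hz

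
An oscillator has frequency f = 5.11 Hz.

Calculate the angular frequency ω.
ω = 2πf = 2π×5.11 = 32.11 rad/s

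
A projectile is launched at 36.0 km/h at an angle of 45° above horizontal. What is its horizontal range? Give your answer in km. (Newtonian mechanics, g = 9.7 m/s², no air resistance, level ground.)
R = v₀² sin(2θ) / g (with unit conversion) = 0.01031 km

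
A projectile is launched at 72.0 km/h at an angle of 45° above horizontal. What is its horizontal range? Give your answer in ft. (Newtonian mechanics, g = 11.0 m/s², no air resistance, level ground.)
R = v₀² sin(2θ) / g (with unit conversion) = 119.3 ft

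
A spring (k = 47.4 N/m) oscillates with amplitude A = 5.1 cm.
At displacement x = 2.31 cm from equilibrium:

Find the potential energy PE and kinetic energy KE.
E_total = ½kA² = ½×47.4×(0.051)² = 0.06164 J
PE = ½kx² = ½×47.4×(0.0231)² = 0.01265 J
KE = E_total − PE = 0.049 J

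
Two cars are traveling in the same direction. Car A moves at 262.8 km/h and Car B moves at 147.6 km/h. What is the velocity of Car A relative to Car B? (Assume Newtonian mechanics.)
v_rel = v_A - v_B = 262.8 - 147.6 = 115.2 km/h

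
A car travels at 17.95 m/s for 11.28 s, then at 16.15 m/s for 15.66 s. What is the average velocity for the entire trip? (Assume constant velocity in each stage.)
d₁ = v₁t₁ = 17.95 × 11.28 = 202.476 m
d₂ = v₂t₂ = 16.15 × 15.66 = 252.909 m
d_total = 455.38 m, t_total = 26.94 s
v_avg = d_total/t_total = 455.38/26.94 = 16.9 m/s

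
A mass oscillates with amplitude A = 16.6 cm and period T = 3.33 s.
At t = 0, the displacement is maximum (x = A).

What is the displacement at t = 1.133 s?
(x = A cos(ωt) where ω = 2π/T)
ω = 2π/T = 2π/3.33 = 1.887 rad/s
x = A cos(ωt) = 16.6×cos(1.887×1.133) = -8.916 cm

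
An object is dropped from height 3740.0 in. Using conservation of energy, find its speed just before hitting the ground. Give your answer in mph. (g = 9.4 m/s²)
mgh = ½mv² → v = √(2gh) = √(2×9.4×95) = 42.26 m/s = 94.53 mph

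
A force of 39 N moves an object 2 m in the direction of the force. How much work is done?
W = Fd = 39×2 = 78.0 J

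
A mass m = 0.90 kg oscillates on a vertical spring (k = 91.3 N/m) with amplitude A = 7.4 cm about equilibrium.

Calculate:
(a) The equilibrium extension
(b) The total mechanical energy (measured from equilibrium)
x_eq = mg/k = 0.9×9.81/91.3 = 0.0967 m = 9.67 cm
E = ½kA² = ½×91.3×(0.074)² = 0.25 J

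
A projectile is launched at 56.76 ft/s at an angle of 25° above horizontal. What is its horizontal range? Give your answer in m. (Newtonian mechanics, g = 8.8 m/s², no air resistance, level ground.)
R = v₀² sin(2θ) / g (with unit conversion) = 26.05 m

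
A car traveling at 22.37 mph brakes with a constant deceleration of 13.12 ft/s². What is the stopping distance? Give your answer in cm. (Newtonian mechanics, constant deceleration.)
d = v₀² / (2a) (with unit conversion) = 1250.0 cm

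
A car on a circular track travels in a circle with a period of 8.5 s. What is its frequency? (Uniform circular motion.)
f = 1/T = 1/8.5 = 0.1176 Hz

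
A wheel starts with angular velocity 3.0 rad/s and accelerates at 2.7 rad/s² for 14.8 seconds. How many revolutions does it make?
θ = ω₀t + ½αt² = 3.0×14.8 + ½×2.7×14.8² = 340.1 rad
Revolutions = θ/(2π) = 340.1/(2π) = 54.13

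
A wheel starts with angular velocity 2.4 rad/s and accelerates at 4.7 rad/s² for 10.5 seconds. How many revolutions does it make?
θ = ω₀t + ½αt² = 2.4×10.5 + ½×4.7×10.5² = 284.29 rad
Revolutions = θ/(2π) = 284.29/(2π) = 45.25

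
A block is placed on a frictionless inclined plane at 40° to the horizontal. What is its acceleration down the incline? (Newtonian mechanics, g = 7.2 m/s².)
a = g sin(θ) = 7.2 × sin(40°) = 7.2 × 0.6428 = 4.63 m/s²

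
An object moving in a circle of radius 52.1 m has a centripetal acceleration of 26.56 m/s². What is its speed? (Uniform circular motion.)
v = √(a_c × r) = √(26.56 × 52.1) = 37.2 m/s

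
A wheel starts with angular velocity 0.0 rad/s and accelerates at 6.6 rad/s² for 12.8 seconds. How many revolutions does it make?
θ = ω₀t + ½αt² = 0.0×12.8 + ½×6.6×12.8² = 540.67 rad
Revolutions = θ/(2π) = 540.67/(2π) = 86.05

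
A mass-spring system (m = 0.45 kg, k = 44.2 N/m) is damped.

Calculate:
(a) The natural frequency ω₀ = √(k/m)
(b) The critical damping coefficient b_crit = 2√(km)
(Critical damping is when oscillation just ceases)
ω₀ = √(k/m) = √(44.2/0.45) = 9.911 rad/s
b_crit = 2√(km) = 2√(44.2×0.45) = 8.92 kg/s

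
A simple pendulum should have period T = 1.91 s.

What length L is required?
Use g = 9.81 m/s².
T = 2π√(L/g) → L = g(T/2π)² = 9.81×(1.91/2π)² = 0.9065 m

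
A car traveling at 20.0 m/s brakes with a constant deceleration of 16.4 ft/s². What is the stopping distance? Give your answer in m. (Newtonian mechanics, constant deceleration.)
d = v₀² / (2a) (with unit conversion) = 40.01 m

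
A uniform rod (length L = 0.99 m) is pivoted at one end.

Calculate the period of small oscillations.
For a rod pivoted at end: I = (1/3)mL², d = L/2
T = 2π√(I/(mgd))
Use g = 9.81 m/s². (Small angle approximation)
I/m = (1/3)L² = 0.3267 m²; d = L/2 = 0.495 m
T = 2π√(I/(mgd)) = 2π√(0.3267/(9.81×0.495)) = 1.63 s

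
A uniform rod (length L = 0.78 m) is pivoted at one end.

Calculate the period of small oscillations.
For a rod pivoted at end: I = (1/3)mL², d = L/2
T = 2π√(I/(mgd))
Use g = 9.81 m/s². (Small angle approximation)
I/m = (1/3)L² = 0.2028 m²; d = L/2 = 0.39 m
T = 2π√(I/(mgd)) = 2π√(0.2028/(9.81×0.39)) = 1.447 s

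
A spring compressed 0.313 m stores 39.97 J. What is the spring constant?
PE = ½kx² → k = 2PE/x² = 2×39.97/0.313² = 816.0 N/m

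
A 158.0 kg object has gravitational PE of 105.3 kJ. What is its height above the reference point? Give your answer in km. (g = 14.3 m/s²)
PE = mgh → h = PE/(mg) = 1.053e+05 J / (158 kg × 14.3 m/s²) = 46.61 m = 0.04661 km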